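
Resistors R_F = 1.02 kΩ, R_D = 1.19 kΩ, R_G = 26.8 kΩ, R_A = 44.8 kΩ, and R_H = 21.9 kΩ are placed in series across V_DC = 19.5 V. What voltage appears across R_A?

Total series resistance ΣR = 1.02 + 1.19 + 26.8 + 44.8 + 21.9 = 95.71 kΩ.
V = V_DC · R/ΣR = 19.5 × 0.4681 = 9.128 V.

V ≈ 9.13 V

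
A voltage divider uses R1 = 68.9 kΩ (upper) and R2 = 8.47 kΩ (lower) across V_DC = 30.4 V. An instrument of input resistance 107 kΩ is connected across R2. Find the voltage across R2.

First combine the lower leg with the load: R2 ‖ R_L = 7.849 kΩ.
Then V_out = V_DC · R2'/(R1 + R2') = 30.4 × 7.849/76.75 = 3.109 V.
(Unloaded it would be 3.33 V; the load pulls it down.)

V_out ≈ 3.11 V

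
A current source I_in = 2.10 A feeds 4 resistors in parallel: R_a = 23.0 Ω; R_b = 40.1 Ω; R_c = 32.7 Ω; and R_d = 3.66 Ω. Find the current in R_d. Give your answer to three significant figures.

ΣG = 1/23.0 + 1/40.1 + 1/32.7 + 1/3.66 = 0.3722.
R_d takes the fraction G_k/ΣG = 0.2732/0.3722 = 0.7340, so I = 2.10 × 0.7340 = 1.541 A.

I ≈ 1.54 A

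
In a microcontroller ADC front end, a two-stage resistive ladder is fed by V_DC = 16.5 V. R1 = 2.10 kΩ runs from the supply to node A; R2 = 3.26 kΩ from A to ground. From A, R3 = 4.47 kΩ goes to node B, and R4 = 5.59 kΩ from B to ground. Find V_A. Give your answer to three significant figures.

V_A ≈ 8.90 V

The second stage (R3 + R4 = 10.06 kΩ) loads node A in parallel with R2.
R2 ‖ (R3+R4) = 2.462 kΩ.
First divider: V_A = V_DC · 2.462/(2.10 + 2.462) = 8.905 V.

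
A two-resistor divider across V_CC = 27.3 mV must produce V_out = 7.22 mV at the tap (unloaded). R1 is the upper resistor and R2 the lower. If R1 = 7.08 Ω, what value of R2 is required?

R2 ≈ 2.55 Ω

V_out/V_CC = R2/(R1+R2) = 0.2645.
So R2 = R1 · V_out/(V_CC − V_out) = 7.08 × 7.22/(27.3 − 7.22) = 7.08 × 0.3596 = 2.546 Ω.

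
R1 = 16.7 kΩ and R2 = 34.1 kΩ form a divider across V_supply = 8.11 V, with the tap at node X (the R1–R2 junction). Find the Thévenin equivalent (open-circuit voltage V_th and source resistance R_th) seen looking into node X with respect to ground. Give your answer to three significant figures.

V_th ≈ 5.44 V, R_th ≈ 11.2 kΩ

With X open, the divider is unloaded: V_th = 8.11 × 34.1/50.80 = 5.444 V.
Zeroing V_supply shorts the top of R1 to ground, so R_th = R1 ‖ R2 = 11.21 kΩ.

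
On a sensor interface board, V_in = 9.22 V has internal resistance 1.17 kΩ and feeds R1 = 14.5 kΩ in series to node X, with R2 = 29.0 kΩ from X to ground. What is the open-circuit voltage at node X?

V_th ≈ 5.99 V

R1' = 1.17 + 14.5 = 15.67 kΩ (source resistance + R1).
Open-circuit (no load on X): V_th = V_in · R2/(R1' + R2) = 9.22 × 29.0/(15.67 + 29.0) = 5.986 V.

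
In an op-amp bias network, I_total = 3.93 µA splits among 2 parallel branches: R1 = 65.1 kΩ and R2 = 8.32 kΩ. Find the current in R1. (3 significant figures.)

With just two branches, the current splits inversely with resistance.
So I = 3.93 × 8.32/73.42 = 0.4454 µA.

I ≈ 0.445 µA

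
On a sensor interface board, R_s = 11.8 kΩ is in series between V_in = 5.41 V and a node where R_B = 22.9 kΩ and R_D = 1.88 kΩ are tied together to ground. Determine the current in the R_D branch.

I ≈ 0.369 mA

Combine the parallel branches: R_p = (1/22.9 + 1/1.88)⁻¹ = 1.737 kΩ.
V_A by voltage divider: V_A = 5.41 × 1.737/(11.8 + 1.737) = 0.6943 V.
Branch current I = V_A/R_D = 0.6943/1.88 = 0.3693 mA.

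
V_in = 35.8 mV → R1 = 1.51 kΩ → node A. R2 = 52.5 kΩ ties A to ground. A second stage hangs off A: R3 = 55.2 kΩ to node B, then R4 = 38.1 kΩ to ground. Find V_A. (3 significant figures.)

V_A ≈ 34.3 mV

Node A sees R2 in parallel with the series input of stage 2, R3 + R4 = 93.30 kΩ.
R2 ‖ (R3+R4) = 33.60 kΩ.
First divider: V_A = V_in · 33.60/(1.51 + 33.60) = 34.26 mV.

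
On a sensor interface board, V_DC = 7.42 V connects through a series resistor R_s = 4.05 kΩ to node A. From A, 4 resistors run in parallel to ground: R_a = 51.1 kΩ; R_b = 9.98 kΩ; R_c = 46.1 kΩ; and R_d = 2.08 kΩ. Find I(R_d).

I ≈ 1.01 mA

Parallel bank: R_p = 1/(1/51.1 + 1/9.98 + 1/46.1 + 1/2.08) = 1.607 kΩ.
V_A by voltage divider: V_A = 7.42 × 1.607/(4.05 + 1.607) = 2.108 V.
Branch current I = V_A/R_d = 2.108/2.08 = 1.013 mA.
(Equivalently: I_total = 1.312 mA, then current-divider fraction G_k/ΣG = 0.7727.)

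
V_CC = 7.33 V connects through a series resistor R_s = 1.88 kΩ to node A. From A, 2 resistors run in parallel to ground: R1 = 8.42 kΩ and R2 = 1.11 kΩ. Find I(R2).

Parallel bank: R_p = 1/(1/8.42 + 1/1.11) = 0.9807 kΩ.
V_A = 7.33 × 0.9807/2.861 = 2.513 V.
I(R2) = V_A / R2 = 2.513/1.11 = 2.264 mA.

I ≈ 2.26 mA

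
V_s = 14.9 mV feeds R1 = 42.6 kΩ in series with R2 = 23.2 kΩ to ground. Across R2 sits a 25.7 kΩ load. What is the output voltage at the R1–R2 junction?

V_out ≈ 3.32 mV

The load sits in parallel with R2, giving an effective lower resistance R2' = R2·R_L/(R2+R_L) = 12.19 kΩ.
Now apply the divider: V_out = 14.9 × 0.2225 = 3.316 mV.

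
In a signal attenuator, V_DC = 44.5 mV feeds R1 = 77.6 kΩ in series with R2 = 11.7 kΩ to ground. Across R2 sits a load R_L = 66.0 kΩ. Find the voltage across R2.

The load sits in parallel with R2, giving an effective lower resistance R2' = R2·R_L/(R2+R_L) = 9.938 kΩ.
Now apply the divider: V_out = 44.5 × 0.1135 = 5.052 mV.

V_out ≈ 5.05 mV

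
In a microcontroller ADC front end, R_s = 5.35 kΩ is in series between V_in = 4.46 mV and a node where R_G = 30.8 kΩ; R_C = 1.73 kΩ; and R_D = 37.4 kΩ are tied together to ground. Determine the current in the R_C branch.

I ≈ 0.585 µA

Equivalent of the parallel group: R_p = 1.569 kΩ.
V_A by voltage divider: V_A = 4.46 × 1.569/(5.35 + 1.569) = 1.012 mV.
I(R_C) = V_A / R_C = 1.012/1.73 = 0.5847 µA.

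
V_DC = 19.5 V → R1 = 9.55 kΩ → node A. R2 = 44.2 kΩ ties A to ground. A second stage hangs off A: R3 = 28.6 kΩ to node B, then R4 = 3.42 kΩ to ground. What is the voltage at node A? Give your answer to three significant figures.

Looking into the second stage from A: R3 + R4 = 32.02 kΩ appears in parallel with R2.
Effective lower resistance at A: R2 ‖ 32.02 = 18.57 kΩ.
V_A = 19.5 × 18.57/(9.55 + 18.57) = 12.88 V.

V_A ≈ 12.9 V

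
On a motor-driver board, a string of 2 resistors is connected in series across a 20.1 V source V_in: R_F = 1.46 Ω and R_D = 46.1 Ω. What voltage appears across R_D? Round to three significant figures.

Series total: ΣR = 1.46 + 46.1 = 47.56 Ω.
By the voltage-divider rule, V = 20.1 × 46.10/47.56 = 19.48 V.

V ≈ 19.5 V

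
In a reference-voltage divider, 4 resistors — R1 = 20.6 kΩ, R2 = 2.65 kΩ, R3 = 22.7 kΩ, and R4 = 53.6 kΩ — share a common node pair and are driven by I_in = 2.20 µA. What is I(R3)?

Conductances: ΣG = 1/20.6 + 1/2.65 + 1/22.7 + 1/53.6 = 0.4886 (1/kΩ).
By the current-divider rule, I = I_in · G_k/ΣG = 2.20 × 0.09016 = 0.1984 µA.

I ≈ 0.198 µA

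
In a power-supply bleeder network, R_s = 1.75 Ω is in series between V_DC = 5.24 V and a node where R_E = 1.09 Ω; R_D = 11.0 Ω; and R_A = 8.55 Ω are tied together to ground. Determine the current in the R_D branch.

I ≈ 0.160 A

Combine the parallel branches: R_p = (1/1.09 + 1/11.0 + 1/8.55)⁻¹ = 0.8887 Ω.
V_A = 5.24 × 0.8887/2.639 = 1.765 V.
I(R_D) = V_A / R_D = 1.765/11.0 = 0.1604 A.
(Check via current divider: I_total = 1.986 A; share G_k/ΣG = 0.08079 → same result.)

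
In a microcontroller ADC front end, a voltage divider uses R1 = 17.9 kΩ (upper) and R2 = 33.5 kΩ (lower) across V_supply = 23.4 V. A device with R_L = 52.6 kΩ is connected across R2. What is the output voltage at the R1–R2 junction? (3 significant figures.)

First combine the lower leg with the load: R2 ‖ R_L = 20.47 kΩ.
Then V_out = V_supply · R2'/(R1 + R2') = 23.4 × 20.47/38.37 = 12.48 V.

V_out ≈ 12.5 V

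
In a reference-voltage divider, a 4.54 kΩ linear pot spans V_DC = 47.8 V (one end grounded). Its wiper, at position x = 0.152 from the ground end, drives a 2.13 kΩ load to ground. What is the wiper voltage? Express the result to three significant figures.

V_out ≈ 5.70 V

Split the track: R_lower = x·R_p = 0.6901 kΩ, R_upper = (1−x)·R_p = 3.850 kΩ.
Lower segment in parallel with the load: 0.6901 ‖ 2.13 = 0.5212 kΩ.
Loaded-divider output: V_out = 47.8 × 0.1192 = 5.700 V.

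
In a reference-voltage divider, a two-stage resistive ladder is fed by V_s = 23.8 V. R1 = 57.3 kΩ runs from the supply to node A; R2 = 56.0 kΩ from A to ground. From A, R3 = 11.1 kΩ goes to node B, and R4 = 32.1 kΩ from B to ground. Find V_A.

V_A ≈ 7.11 V

Looking into the second stage from A: R3 + R4 = 43.20 kΩ appears in parallel with R2.
Effective lower resistance at A: R2 ‖ 43.20 = 24.39 kΩ.
So V_A = 23.8 × 0.2985 = 7.105 V.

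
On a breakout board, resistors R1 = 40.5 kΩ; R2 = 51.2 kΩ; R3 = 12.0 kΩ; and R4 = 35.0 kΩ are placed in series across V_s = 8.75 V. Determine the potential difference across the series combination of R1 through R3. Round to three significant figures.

Series total: ΣR = 40.5 + 51.2 + 12.0 + 35.0 = 138.7 kΩ.
R_{R1..R3} = 40.5 + 51.2 + 12.0 = 103.7 kΩ.
By the voltage-divider rule, V = 8.75 × 103.7/138.7 = 6.542 V.

V ≈ 6.54 V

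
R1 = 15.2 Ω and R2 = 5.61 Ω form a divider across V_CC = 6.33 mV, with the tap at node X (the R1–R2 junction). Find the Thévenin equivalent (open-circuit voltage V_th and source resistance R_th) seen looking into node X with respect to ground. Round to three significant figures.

V_th is the unloaded tap voltage: V_CC · R2/(R1+R2) = 6.33 × 0.2696 = 1.706 mV.
Looking into X with the source shorted: R_th = R1·R2/(R1+R2) = 15.20 × 5.61/20.81 = 4.098 Ω.

V_th ≈ 1.71 mV, R_th ≈ 4.10 Ω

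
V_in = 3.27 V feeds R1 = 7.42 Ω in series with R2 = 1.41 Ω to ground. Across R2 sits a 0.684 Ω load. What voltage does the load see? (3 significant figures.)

V_out ≈ 0.191 V

R2 ‖ R_L = (1.41 × 0.684)/(1.41 + 0.684) = 0.4606 Ω.
Voltage divider with the loaded lower leg: V_out = 3.27 × 0.4606/(7.42 + 0.4606) = 3.27 × 0.05844 = 0.1911 V.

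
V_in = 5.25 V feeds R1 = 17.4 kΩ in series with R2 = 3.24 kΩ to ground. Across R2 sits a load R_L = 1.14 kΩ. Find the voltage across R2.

V_out ≈ 0.243 V

First combine the lower leg with the load: R2 ‖ R_L = 0.8433 kΩ.
Now apply the divider: V_out = 5.25 × 0.04622 = 0.2427 V.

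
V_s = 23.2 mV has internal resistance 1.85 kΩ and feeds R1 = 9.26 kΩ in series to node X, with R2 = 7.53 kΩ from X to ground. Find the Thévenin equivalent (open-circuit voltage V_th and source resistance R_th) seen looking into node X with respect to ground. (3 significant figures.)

R1' = 1.85 + 9.26 = 11.11 kΩ (source resistance + R1).
With X open, the divider is unloaded: V_th = 23.2 × 7.53/18.64 = 9.372 mV.
Looking into X with the source shorted: R_th = R1'·R2/(R1'+R2) = 11.11 × 7.53/18.64 = 4.488 kΩ.

V_th ≈ 9.37 mV, R_th ≈ 4.49 kΩ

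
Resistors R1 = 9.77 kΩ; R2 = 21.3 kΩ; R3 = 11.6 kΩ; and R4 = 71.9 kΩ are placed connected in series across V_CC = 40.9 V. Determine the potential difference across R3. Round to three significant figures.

Total series resistance ΣR = 9.77 + 21.3 + 11.6 + 71.9 = 114.6 kΩ.
Voltage divider: V = V_CC · (11.60 / 114.6) = 40.9 × 0.1012 = 4.141 V.

V ≈ 4.14 V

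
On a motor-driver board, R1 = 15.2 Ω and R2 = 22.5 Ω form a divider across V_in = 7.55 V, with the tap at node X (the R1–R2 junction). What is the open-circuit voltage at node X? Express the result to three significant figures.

With X open, the divider is unloaded: V_th = 7.55 × 22.5/37.70 = 4.506 V.

V_th ≈ 4.51 V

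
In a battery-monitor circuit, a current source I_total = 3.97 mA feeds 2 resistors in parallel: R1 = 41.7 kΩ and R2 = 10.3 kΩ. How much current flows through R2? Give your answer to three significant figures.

For two parallel branches, I_k = I_total · (other R)/(sum of R).
I(R2) = 3.97 × 41.7/(41.7 + 10.3) = 3.97 × 0.8019 = 3.184 mA.

I ≈ 3.18 mA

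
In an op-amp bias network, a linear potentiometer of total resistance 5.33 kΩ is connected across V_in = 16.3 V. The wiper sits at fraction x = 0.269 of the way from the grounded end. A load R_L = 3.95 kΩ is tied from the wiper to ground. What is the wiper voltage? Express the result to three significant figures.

Split the track: R_lower = x·R_p = 1.434 kΩ, R_upper = (1−x)·R_p = 3.896 kΩ.
R_L loads the lower segment: effective lower R = 1.052 kΩ.
Loaded-divider output: V_out = 16.3 × 0.2126 = 3.465 V.
(Unloaded: V_out = x·V_in = 4.38 V.)

V_out ≈ 3.47 V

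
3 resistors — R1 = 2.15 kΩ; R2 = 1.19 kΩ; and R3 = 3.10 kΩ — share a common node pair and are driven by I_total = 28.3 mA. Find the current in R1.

ΣG = 1/2.15 + 1/1.19 + 1/3.10 = 1.628.
Current divider: I(R1) = I_total · G_k/ΣG = 28.3 × (0.4651/1.628) = 28.3 × 0.2857 = 8.085 mA.

I ≈ 8.09 mA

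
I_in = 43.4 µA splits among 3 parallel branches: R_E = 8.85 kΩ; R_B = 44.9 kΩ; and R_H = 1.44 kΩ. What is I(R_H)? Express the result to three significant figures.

I ≈ 36.3 µA

Conductances: ΣG = 1/8.85 + 1/44.9 + 1/1.44 = 0.8297 (1/kΩ).
R_H takes the fraction G_k/ΣG = 0.6944/0.8297 = 0.8370, so I = 43.4 × 0.8370 = 36.32 µA.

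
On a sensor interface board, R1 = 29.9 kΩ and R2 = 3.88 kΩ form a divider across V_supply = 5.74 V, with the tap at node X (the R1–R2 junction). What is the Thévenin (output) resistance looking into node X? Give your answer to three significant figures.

R_th ≈ 3.43 kΩ

With V_supply suppressed (replaced by a short), R_th = R1 ‖ R2 = (29.90 × 3.88)/(29.90 + 3.88) = 3.434 kΩ.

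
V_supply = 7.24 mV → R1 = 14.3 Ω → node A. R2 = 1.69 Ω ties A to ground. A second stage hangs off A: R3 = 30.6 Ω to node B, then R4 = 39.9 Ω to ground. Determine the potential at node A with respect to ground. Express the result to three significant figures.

V_A ≈ 0.749 mV

Looking into the second stage from A: R3 + R4 = 70.50 Ω appears in parallel with R2.
R2 ‖ (R3+R4) = 1.650 Ω.
So V_A = 7.24 × 0.1035 = 0.7491 mV.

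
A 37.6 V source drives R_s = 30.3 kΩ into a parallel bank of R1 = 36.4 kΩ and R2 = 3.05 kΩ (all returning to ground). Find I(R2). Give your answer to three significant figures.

I ≈ 1.05 mA

Parallel bank: R_p = 1/(1/36.4 + 1/3.05) = 2.814 kΩ.
V_A = 37.6 × 2.814/33.11 = 3.195 V.
Branch current I = V_A/R2 = 3.195/3.05 = 1.048 mA.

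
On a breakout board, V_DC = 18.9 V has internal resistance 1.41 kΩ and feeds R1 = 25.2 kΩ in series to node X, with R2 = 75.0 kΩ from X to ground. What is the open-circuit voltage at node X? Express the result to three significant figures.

R1' = 1.41 + 25.2 = 26.61 kΩ (source resistance + R1).
Open-circuit (no load on X): V_th = V_DC · R2/(R1' + R2) = 18.9 × 75.0/(26.61 + 75.0) = 13.95 V.

V_th ≈ 14.0 V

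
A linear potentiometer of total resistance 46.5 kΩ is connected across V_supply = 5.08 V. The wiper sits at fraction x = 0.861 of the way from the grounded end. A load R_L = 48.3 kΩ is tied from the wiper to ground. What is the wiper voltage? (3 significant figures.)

Split the track: R_lower = x·R_p = 40.04 kΩ, R_upper = (1−x)·R_p = 6.464 kΩ.
R_L loads the lower segment: effective lower R = 21.89 kΩ.
Loaded-divider output: V_out = 5.08 × 0.7720 = 3.922 V.
(Unloaded: V_out = x·V_supply = 4.37 V.)

V_out ≈ 3.92 V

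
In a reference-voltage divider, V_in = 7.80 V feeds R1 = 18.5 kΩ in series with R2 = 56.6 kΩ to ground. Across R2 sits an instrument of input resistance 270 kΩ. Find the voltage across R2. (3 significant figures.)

First combine the lower leg with the load: R2 ‖ R_L = 46.79 kΩ.
Now apply the divider: V_out = 7.80 × 0.7167 = 5.590 V.
(Unloaded it would be 5.88 V; the load pulls it down.)

V_out ≈ 5.59 V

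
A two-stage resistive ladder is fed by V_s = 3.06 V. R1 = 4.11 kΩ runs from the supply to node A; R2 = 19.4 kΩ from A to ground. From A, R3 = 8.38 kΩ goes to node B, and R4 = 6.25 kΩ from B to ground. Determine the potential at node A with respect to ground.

V_A ≈ 2.05 V

Looking into the second stage from A: R3 + R4 = 14.63 kΩ appears in parallel with R2.
Effective lower resistance at A: R2 ‖ 14.63 = 8.340 kΩ.
V_A = 3.06 × 8.340/(4.11 + 8.340) = 2.050 V.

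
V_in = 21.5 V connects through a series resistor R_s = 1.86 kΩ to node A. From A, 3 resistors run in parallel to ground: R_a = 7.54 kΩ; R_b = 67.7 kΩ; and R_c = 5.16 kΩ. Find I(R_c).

I ≈ 2.55 mA

Parallel bank: R_p = 1/(1/7.54 + 1/67.7 + 1/5.16) = 2.931 kΩ.
V_A by voltage divider: V_A = 21.5 × 2.931/(1.86 + 2.931) = 13.15 V.
I(R_c) = V_A / R_c = 13.15/5.16 = 2.549 mA.
(Equivalently: I_total = 4.488 mA, then current-divider fraction G_k/ΣG = 0.5680.)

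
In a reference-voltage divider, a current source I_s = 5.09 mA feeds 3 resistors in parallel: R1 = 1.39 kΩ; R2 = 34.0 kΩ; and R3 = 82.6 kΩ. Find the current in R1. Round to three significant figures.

Total conductance ΣG = 1/1.39 + 1/34.0 + 1/82.6 = 0.7609 (units of 1/kΩ).
Current divider: I(R1) = I_s · G_k/ΣG = 5.09 × (0.7194/0.7609) = 5.09 × 0.9454 = 4.812 mA.

I ≈ 4.81 mA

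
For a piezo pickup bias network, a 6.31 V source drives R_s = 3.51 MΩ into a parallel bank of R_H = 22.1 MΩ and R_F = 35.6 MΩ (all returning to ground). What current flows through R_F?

I ≈ 0.141 µA

Combine the parallel branches: R_p = (1/22.1 + 1/35.6)⁻¹ = 13.64 MΩ.
Node voltage V_A = V_supply · R_p/(R_s + R_p) = 6.31 × 0.7953 = 5.018 V.
Branch current I = V_A/R_F = 5.018/35.6 = 0.1410 µA.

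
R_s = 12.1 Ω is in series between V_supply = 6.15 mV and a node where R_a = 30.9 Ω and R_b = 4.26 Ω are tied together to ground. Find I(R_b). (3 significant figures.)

Combine the parallel branches: R_p = (1/30.9 + 1/4.26)⁻¹ = 3.744 Ω.
V_A by voltage divider: V_A = 6.15 × 3.744/(12.1 + 3.744) = 1.453 mV.
I(R_b) = V_A / R_b = 1.453/4.26 = 0.3411 mA.
(Equivalently: I_total = 0.3882 mA, then current-divider fraction G_k/ΣG = 0.8788.)

I ≈ 0.341 mA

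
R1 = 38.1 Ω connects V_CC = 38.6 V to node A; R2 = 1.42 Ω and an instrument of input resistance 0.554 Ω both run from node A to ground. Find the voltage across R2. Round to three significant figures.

V_out ≈ 0.400 V

The load sits in parallel with R2, giving an effective lower resistance R2' = R2·R_L/(R2+R_L) = 0.3985 Ω.
Now apply the divider: V_out = 38.6 × 0.01035 = 0.3996 V.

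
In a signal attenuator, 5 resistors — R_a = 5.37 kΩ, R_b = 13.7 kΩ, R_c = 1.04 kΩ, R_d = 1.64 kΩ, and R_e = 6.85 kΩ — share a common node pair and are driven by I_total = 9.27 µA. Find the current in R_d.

Total conductance ΣG = 1/5.37 + 1/13.7 + 1/1.04 + 1/1.64 + 1/6.85 = 1.976 (units of 1/kΩ).
By the current-divider rule, I = I_total · G_k/ΣG = 9.27 × 0.3085 = 2.860 µA.

I ≈ 2.86 µA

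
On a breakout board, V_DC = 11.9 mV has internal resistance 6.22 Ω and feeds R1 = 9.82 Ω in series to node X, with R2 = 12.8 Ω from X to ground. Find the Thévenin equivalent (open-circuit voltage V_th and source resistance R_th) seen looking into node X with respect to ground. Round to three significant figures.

R1' = 6.22 + 9.82 = 16.04 Ω (source resistance + R1).
With X open, the divider is unloaded: V_th = 11.9 × 12.8/28.84 = 5.282 mV.
Zeroing V_DC shorts the top of R1' to ground, so R_th = R1' ‖ R2 = 7.119 Ω.

V_th ≈ 5.28 mV, R_th ≈ 7.12 Ω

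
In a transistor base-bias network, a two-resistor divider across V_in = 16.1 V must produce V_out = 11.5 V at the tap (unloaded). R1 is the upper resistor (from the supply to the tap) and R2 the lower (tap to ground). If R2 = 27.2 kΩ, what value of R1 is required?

R1 ≈ 10.9 kΩ

V_out/V_in = R2/(R1+R2) = 0.7143.
Rearranging, R1 = R2·(1−k)/k = 27.2 × 0.4000 = 10.88 kΩ.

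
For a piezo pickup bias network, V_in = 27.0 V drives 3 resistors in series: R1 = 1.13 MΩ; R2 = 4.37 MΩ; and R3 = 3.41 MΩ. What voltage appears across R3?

V ≈ 10.3 V

ΣR = 1.13 + 4.37 + 3.41 = 8.910 MΩ.
Voltage divider: V = V_in · (3.410 / 8.910) = 27.0 × 0.3827 = 10.33 V.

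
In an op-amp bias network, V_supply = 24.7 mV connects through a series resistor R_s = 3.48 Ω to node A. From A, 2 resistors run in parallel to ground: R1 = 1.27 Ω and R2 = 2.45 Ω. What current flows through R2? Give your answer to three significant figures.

I ≈ 1.95 mA

Parallel bank: R_p = 1/(1/1.27 + 1/2.45) = 0.8364 Ω.
V_A by voltage divider: V_A = 24.7 × 0.8364/(3.48 + 0.8364) = 4.786 mV.
Branch current I = V_A/R2 = 4.786/2.45 = 1.954 mA.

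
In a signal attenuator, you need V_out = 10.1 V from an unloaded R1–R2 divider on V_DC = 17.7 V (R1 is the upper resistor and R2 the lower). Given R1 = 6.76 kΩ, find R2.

R2 ≈ 8.98 kΩ

The divider ratio is R2/(R1+R2) = 10.1/17.7 = 0.5706.
R2 = R1 · 0.5706/(1 − 0.5706) = 8.984 kΩ.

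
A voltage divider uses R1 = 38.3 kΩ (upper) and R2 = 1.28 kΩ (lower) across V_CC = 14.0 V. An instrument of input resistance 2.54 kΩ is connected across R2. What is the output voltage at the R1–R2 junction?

V_out ≈ 0.304 V

R2 ‖ R_L = (1.28 × 2.54)/(1.28 + 2.54) = 0.8511 kΩ.
Then V_out = V_CC · R2'/(R1 + R2') = 14.0 × 0.8511/39.15 = 0.3043 V.
(Unloaded it would be 0.453 V; the load pulls it down.)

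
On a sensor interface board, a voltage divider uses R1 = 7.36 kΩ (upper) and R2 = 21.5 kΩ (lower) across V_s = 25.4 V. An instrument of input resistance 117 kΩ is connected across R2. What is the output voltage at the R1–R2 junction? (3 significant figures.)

V_out ≈ 18.1 V

R2 ‖ R_L = (21.5 × 117)/(21.5 + 117) = 18.16 kΩ.
Voltage divider with the loaded lower leg: V_out = 25.4 × 18.16/(7.36 + 18.16) = 25.4 × 0.7116 = 18.08 V.
(Unloaded it would be 18.9 V; the load pulls it down.)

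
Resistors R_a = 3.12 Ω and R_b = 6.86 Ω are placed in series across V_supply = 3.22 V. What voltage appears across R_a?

Total series resistance ΣR = 3.12 + 6.86 = 9.980 Ω.
By the voltage-divider rule, V = 3.22 × 3.120/9.980 = 1.007 V.

V ≈ 1.01 V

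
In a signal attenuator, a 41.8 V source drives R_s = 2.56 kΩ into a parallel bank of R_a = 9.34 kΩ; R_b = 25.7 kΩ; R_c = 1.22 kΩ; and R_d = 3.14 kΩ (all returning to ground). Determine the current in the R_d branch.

Equivalent of the parallel group: R_p = 0.7787 kΩ.
V_A = 41.8 × 0.7787/3.339 = 9.750 V.
Branch current I = V_A/R_d = 9.750/3.14 = 3.105 mA.

I ≈ 3.10 mA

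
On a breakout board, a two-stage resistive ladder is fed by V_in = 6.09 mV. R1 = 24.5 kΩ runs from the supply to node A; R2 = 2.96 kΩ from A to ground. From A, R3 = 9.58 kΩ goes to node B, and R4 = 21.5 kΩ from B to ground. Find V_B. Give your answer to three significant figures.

V_B ≈ 0.419 mV

Looking into the second stage from A: R3 + R4 = 31.08 kΩ appears in parallel with R2.
Effective lower resistance at A: R2 ‖ 31.08 = 2.703 kΩ.
V_A = 6.09 × 2.703/(24.5 + 2.703) = 0.6050 mV.
Then the unloaded second divider: V_B = V_A × R4/(R3+R4) = 0.6050 × 0.6918 = 0.4186 mV.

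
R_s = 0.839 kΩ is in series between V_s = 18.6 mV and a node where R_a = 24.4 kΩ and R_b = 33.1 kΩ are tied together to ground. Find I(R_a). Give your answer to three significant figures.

I ≈ 0.719 µA

Equivalent of the parallel group: R_p = 14.05 kΩ.
V_A by voltage divider: V_A = 18.6 × 14.05/(0.839 + 14.05) = 17.55 mV.
I(R_a) = V_A / R_a = 17.55/24.4 = 0.7193 µA.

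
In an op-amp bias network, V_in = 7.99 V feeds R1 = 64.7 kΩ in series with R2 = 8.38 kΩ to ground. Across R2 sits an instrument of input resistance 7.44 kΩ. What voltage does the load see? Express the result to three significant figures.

V_out ≈ 0.459 V

The load sits in parallel with R2, giving an effective lower resistance R2' = R2·R_L/(R2+R_L) = 3.941 kΩ.
Now apply the divider: V_out = 7.99 × 0.05742 = 0.4587 V.
(Unloaded it would be 0.916 V; the load pulls it down.)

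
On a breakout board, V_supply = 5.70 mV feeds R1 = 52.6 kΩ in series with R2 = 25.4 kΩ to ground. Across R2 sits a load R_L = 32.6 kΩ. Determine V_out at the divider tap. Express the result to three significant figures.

V_out ≈ 1.22 mV

R2 ‖ R_L = (25.4 × 32.6)/(25.4 + 32.6) = 14.28 kΩ.
Now apply the divider: V_out = 5.70 × 0.2135 = 1.217 mV.
(Unloaded it would be 1.86 mV; the load pulls it down.)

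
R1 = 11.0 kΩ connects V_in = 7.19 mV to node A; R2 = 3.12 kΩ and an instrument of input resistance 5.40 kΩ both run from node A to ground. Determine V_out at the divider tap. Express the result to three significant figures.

V_out ≈ 1.10 mV

First combine the lower leg with the load: R2 ‖ R_L = 1.977 kΩ.
Now apply the divider: V_out = 7.19 × 0.1524 = 1.096 mV.
(Unloaded it would be 1.59 mV; the load pulls it down.)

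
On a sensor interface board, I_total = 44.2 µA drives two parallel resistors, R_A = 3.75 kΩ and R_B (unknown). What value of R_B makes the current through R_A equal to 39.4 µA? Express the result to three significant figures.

R_B ≈ 30.8 kΩ

In a two-way split, I_A/I_total = R_B/(R_A + R_B).
39.4/44.2 = R_B/(R_A + R_B) → R_B = R_A · (0.8914)/(1 − 0.8914) = 3.75 × 8.208 = 30.78 kΩ.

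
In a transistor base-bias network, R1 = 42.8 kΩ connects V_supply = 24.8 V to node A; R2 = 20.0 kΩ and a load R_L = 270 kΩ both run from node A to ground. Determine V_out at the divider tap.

V_out ≈ 7.52 V

R2 ‖ R_L = (20.0 × 270)/(20.0 + 270) = 18.62 kΩ.
Now apply the divider: V_out = 24.8 × 0.3032 = 7.519 V.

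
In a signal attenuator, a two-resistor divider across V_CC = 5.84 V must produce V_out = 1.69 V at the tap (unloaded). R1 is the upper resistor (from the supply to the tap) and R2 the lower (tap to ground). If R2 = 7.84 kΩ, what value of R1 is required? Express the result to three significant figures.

R1 ≈ 19.3 kΩ

Required fraction k = V_out/V_CC = 0.2894.
R1 = R2·(1/k − 1) = 7.84 × 2.456 = 19.25 kΩ.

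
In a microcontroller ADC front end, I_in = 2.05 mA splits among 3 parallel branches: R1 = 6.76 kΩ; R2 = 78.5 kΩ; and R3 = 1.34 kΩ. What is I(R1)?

I ≈ 0.334 mA

Total conductance ΣG = 1/6.76 + 1/78.5 + 1/1.34 = 0.9069 (units of 1/kΩ).
R1 takes the fraction G_k/ΣG = 0.1479/0.9069 = 0.1631, so I = 2.05 × 0.1631 = 0.3344 mA.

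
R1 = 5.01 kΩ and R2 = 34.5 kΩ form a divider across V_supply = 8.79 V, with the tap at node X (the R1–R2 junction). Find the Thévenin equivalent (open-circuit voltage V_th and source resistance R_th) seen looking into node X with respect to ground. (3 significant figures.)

Open-circuit (no load on X): V_th = V_supply · R2/(R1 + R2) = 8.79 × 34.5/(5.010 + 34.5) = 7.675 V.
Looking into X with the source shorted: R_th = R1·R2/(R1+R2) = 5.010 × 34.5/39.51 = 4.375 kΩ.

V_th ≈ 7.68 V, R_th ≈ 4.37 kΩ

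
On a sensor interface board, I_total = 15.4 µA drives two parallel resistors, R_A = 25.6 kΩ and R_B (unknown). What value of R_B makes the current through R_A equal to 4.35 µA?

The fraction through R_A equals R_B/(R_A+R_B).
4.35/15.4 = R_B/(R_A + R_B) → R_B = R_A · (0.2825)/(1 − 0.2825) = 25.6 × 0.3937 = 10.08 kΩ.

R_B ≈ 10.1 kΩ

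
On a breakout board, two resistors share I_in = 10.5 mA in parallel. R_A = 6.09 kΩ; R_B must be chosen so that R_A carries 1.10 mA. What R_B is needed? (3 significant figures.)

R_B ≈ 0.713 kΩ

In a two-way split, I_A/I_in = R_B/(R_A + R_B).
With f = 0.1048, R_B = R_A · f/(1−f) = 6.09 × 0.1170 = 0.7127 kΩ.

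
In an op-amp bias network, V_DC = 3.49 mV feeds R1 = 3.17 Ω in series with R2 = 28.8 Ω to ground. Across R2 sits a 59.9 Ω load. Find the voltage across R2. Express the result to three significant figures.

First combine the lower leg with the load: R2 ‖ R_L = 19.45 Ω.
Now apply the divider: V_out = 3.49 × 0.8599 = 3.001 mV.
(Unloaded it would be 3.14 mV; the load pulls it down.)

V_out ≈ 3.00 mV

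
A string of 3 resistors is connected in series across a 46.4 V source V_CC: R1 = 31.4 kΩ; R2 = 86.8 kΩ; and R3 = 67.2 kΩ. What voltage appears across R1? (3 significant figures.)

Total series resistance ΣR = 31.4 + 86.8 + 67.2 = 185.4 kΩ.
By the voltage-divider rule, V = 46.4 × 31.40/185.4 = 7.858 V.

V ≈ 7.86 V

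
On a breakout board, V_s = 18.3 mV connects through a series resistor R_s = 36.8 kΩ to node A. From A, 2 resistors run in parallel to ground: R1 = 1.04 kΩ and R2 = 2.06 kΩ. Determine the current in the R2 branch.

Parallel bank: R_p = 1/(1/1.04 + 1/2.06) = 0.6911 kΩ.
Node voltage V_A = V_s · R_p/(R_s + R_p) = 18.3 × 0.01843 = 0.3373 mV.
I(R2) = V_A / R2 = 0.3373/2.06 = 0.1638 µA.

I ≈ 0.164 µA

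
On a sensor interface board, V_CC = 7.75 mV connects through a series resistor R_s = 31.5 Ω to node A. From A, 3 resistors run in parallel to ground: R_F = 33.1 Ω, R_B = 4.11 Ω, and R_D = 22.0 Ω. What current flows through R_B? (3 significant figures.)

Parallel bank: R_p = 1/(1/33.1 + 1/4.11 + 1/22.0) = 3.135 Ω.
V_A = 7.75 × 3.135/34.64 = 0.7015 mV.
Branch current I = V_A/R_B = 0.7015/4.11 = 0.1707 mA.
(Check via current divider: I_total = 0.2238 mA; share G_k/ΣG = 0.7628 → same result.)

I ≈ 0.171 mA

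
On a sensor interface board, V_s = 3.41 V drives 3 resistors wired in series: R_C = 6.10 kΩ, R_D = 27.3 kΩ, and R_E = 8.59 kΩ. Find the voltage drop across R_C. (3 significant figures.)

Series total: ΣR = 6.10 + 27.3 + 8.59 = 41.99 kΩ.
By the voltage-divider rule, V = 3.41 × 6.100/41.99 = 0.4954 V.

V ≈ 0.495 V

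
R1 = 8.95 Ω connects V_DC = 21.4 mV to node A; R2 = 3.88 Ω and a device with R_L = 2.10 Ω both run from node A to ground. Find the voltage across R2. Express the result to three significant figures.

The load sits in parallel with R2, giving an effective lower resistance R2' = R2·R_L/(R2+R_L) = 1.363 Ω.
Now apply the divider: V_out = 21.4 × 0.1321 = 2.827 mV.
(Unloaded it would be 6.47 mV; the load pulls it down.)

V_out ≈ 2.83 mV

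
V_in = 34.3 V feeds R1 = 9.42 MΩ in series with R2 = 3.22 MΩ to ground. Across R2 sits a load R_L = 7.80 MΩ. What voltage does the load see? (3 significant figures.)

V_out ≈ 6.68 V

First combine the lower leg with the load: R2 ‖ R_L = 2.279 MΩ.
Then V_out = V_in · R2'/(R1 + R2') = 34.3 × 2.279/11.70 = 6.682 V.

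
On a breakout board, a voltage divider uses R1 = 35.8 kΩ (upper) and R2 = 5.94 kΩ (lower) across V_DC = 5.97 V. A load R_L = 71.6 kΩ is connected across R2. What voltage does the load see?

V_out ≈ 0.793 V

R2 ‖ R_L = (5.94 × 71.6)/(5.94 + 71.6) = 5.485 kΩ.
Now apply the divider: V_out = 5.97 × 0.1329 = 0.7932 V.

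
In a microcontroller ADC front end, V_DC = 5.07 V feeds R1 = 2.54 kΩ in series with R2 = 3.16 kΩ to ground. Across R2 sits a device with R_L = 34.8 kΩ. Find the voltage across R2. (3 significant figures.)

V_out ≈ 2.70 V

The load sits in parallel with R2, giving an effective lower resistance R2' = R2·R_L/(R2+R_L) = 2.897 kΩ.
Voltage divider with the loaded lower leg: V_out = 5.07 × 2.897/(2.54 + 2.897) = 5.07 × 0.5328 = 2.701 V.
(Unloaded it would be 2.81 V; the load pulls it down.)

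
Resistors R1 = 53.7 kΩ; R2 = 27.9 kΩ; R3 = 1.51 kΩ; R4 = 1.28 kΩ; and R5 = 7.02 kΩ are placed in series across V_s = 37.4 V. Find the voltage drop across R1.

V ≈ 22.0 V

Total series resistance ΣR = 53.7 + 27.9 + 1.51 + 1.28 + 7.02 = 91.41 kΩ.
Voltage divider: V = V_s · (53.70 / 91.41) = 37.4 × 0.5875 = 21.97 V.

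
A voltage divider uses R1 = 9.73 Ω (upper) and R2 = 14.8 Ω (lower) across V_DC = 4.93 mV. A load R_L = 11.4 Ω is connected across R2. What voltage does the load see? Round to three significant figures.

V_out ≈ 1.96 mV

The load sits in parallel with R2, giving an effective lower resistance R2' = R2·R_L/(R2+R_L) = 6.440 Ω.
Then V_out = V_DC · R2'/(R1 + R2') = 4.93 × 6.440/16.17 = 1.963 mV.
(Unloaded it would be 2.97 mV; the load pulls it down.)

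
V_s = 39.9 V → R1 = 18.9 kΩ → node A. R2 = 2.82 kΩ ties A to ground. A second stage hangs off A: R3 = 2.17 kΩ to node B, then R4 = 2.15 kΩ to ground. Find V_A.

V_A ≈ 3.30 V

The second stage (R3 + R4 = 4.320 kΩ) loads node A in parallel with R2.
Effective lower resistance at A: R2 ‖ 4.320 = 1.706 kΩ.
First divider: V_A = V_s · 1.706/(18.9 + 1.706) = 3.304 V.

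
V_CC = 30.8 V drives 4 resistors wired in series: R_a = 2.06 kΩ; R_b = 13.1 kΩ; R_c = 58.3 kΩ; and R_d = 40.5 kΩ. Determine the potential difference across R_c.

V ≈ 15.8 V

ΣR = 2.06 + 13.1 + 58.3 + 40.5 = 114.0 kΩ.
By the voltage-divider rule, V = 30.8 × 58.30/114.0 = 15.76 V.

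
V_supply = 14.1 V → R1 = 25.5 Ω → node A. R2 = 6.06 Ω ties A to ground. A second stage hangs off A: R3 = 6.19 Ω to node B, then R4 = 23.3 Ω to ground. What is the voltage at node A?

V_A ≈ 2.32 V

Looking into the second stage from A: R3 + R4 = 29.49 Ω appears in parallel with R2.
Effective lower resistance at A: R2 ‖ 29.49 = 5.027 Ω.
V_A = 14.1 × 5.027/(25.5 + 5.027) = 2.322 V.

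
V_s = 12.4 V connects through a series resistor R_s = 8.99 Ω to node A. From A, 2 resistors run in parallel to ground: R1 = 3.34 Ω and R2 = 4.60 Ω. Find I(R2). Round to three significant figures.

Parallel bank: R_p = 1/(1/3.34 + 1/4.60) = 1.935 Ω.
V_A by voltage divider: V_A = 12.4 × 1.935/(8.99 + 1.935) = 2.196 V.
Branch current I = V_A/R2 = 2.196/4.60 = 0.4774 A.

I ≈ 0.477 A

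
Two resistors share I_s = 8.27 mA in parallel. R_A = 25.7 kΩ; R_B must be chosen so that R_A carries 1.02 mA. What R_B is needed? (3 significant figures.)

Two-branch current divider: I_A = I_s · R_B/(R_A + R_B).
1.02/8.27 = R_B/(R_A + R_B) → R_B = R_A · (0.1233)/(1 − 0.1233) = 25.7 × 0.1407 = 3.616 kΩ.

R_B ≈ 3.62 kΩ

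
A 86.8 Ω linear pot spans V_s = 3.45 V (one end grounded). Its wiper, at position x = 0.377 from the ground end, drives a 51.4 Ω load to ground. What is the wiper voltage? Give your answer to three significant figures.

The pot divides into 54.08 Ω above the wiper and 32.72 Ω below.
Lower segment in parallel with the load: 32.72 ‖ 51.4 = 19.99 Ω.
Loaded-divider output: V_out = 3.45 × 0.2699 = 0.9313 V.

V_out ≈ 0.931 V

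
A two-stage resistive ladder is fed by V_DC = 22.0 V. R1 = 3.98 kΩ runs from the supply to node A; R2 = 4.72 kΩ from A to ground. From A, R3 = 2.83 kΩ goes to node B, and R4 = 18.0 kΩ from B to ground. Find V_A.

Looking into the second stage from A: R3 + R4 = 20.83 kΩ appears in parallel with R2.
Effective lower resistance at A: R2 ‖ 20.83 = 3.848 kΩ.
First divider: V_A = V_DC · 3.848/(3.98 + 3.848) = 10.81 V.

V_A ≈ 10.8 V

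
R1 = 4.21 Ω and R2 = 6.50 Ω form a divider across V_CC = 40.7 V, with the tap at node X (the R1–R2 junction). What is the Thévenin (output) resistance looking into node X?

R_th ≈ 2.56 Ω

Zeroing V_CC shorts the top of R1 to ground, so R_th = R1 ‖ R2 = 2.555 Ω.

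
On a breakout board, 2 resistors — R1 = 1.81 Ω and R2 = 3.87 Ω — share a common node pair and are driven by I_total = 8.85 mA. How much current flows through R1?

I ≈ 6.03 mA

With just two branches, the current splits inversely with resistance.
So I = 8.85 × 3.87/5.680 = 6.030 mA.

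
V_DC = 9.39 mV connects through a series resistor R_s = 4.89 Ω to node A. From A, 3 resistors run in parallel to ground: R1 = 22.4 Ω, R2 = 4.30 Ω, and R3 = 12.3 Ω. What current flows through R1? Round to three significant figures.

Parallel bank: R_p = 1/(1/22.4 + 1/4.30 + 1/12.3) = 2.789 Ω.
V_A by voltage divider: V_A = 9.39 × 2.789/(4.89 + 2.789) = 3.411 mV.
I(R1) = V_A / R1 = 3.411/22.4 = 0.1523 mA.

I ≈ 0.152 mA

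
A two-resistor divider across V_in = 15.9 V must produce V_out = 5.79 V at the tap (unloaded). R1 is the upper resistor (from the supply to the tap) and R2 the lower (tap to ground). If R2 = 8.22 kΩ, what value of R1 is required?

R1 ≈ 14.4 kΩ

The divider ratio is R2/(R1+R2) = 5.79/15.9 = 0.3642.
Rearranging, R1 = R2·(1−k)/k = 8.22 × 1.746 = 14.35 kΩ.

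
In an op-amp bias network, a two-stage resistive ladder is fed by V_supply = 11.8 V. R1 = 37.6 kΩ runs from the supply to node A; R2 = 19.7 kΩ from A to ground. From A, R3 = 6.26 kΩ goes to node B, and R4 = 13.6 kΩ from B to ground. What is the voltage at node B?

Node A sees R2 in parallel with the series input of stage 2, R3 + R4 = 19.86 kΩ.
Effective lower resistance at A: R2 ‖ 19.86 = 9.890 kΩ.
V_A = 11.8 × 9.890/(37.6 + 9.890) = 2.457 V.
Stage 2 is unloaded, so V_B = V_A · R4/(R3+R4) = 2.457 × 13.6/19.86 = 1.683 V.

V_B ≈ 1.68 V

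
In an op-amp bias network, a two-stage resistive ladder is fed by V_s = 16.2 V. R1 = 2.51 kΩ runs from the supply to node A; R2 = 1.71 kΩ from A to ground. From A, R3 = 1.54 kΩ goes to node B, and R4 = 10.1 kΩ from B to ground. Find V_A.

Looking into the second stage from A: R3 + R4 = 11.64 kΩ appears in parallel with R2.
Effective lower resistance at A: R2 ‖ 11.64 = 1.491 kΩ.
V_A = 16.2 × 1.491/(2.51 + 1.491) = 6.037 V.

V_A ≈ 6.04 V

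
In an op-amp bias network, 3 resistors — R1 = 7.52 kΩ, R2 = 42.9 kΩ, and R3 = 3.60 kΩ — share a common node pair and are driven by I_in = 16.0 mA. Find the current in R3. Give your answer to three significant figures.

I ≈ 10.2 mA

ΣG = 1/7.52 + 1/42.9 + 1/3.60 = 0.4341.
R3 takes the fraction G_k/ΣG = 0.2778/0.4341 = 0.6399, so I = 16.0 × 0.6399 = 10.24 mA.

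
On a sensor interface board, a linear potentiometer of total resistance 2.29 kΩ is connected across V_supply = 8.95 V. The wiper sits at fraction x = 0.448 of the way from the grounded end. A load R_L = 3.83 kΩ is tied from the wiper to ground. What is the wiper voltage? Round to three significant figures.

V_out ≈ 3.49 V

The pot divides into 1.264 kΩ above the wiper and 1.026 kΩ below.
(x·R_p) ‖ R_L = 0.8092 kΩ.
V_out = 8.95 × 0.8092/(1.264 + 0.8092) = 3.493 V.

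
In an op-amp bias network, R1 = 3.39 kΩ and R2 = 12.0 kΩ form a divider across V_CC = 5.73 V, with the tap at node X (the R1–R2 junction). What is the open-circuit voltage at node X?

V_th is the unloaded tap voltage: V_CC · R2/(R1+R2) = 5.73 × 0.7797 = 4.468 V.

V_th ≈ 4.47 V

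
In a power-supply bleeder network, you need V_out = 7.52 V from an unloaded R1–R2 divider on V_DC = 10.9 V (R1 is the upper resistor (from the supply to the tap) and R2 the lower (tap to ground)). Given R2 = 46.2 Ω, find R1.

Required fraction k = V_out/V_DC = 0.6899.
So R1 = R2 · (V_DC/V_out − 1) = 46.2 × (10.9/7.52 − 1) = 46.2 × 0.4495 = 20.77 Ω.

R1 ≈ 20.8 Ω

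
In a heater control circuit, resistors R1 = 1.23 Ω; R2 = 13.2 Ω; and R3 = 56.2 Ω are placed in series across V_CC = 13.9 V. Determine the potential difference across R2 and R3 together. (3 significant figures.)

ΣR = 1.23 + 13.2 + 56.2 = 70.63 Ω.
R_{R2..R3} = 13.2 + 56.2 = 69.40 Ω.
V = V_CC · R/ΣR = 13.9 × 0.9826 = 13.66 V.

V ≈ 13.7 V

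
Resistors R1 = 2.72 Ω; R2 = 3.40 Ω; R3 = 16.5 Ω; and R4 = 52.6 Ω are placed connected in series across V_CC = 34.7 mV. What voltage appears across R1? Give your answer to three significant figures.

Total series resistance ΣR = 2.72 + 3.40 + 16.5 + 52.6 = 75.22 Ω.
Voltage divider: V = V_CC · (2.720 / 75.22) = 34.7 × 0.03616 = 1.255 mV.

V ≈ 1.25 mV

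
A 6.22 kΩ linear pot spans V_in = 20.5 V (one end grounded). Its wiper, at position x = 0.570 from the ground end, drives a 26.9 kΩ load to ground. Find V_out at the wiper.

V_out ≈ 11.1 V

Split the track: R_lower = x·R_p = 3.545 kΩ, R_upper = (1−x)·R_p = 2.675 kΩ.
Lower segment in parallel with the load: 3.545 ‖ 26.9 = 3.133 kΩ.
Loaded-divider output: V_out = 20.5 × 0.5394 = 11.06 V.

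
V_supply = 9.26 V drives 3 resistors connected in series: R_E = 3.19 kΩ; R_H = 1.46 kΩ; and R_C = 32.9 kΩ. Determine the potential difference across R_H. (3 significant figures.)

V ≈ 0.360 V

ΣR = 3.19 + 1.46 + 32.9 = 37.55 kΩ.
Voltage divider: V = V_supply · (1.460 / 37.55) = 9.26 × 0.03888 = 0.3600 V.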